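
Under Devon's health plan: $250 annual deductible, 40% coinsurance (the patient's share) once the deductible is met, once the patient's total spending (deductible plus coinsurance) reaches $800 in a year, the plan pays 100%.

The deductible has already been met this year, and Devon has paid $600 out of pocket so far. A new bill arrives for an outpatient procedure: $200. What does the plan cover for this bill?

With the deductible met, the entire $200 is subject to coinsurance.
Patient's 40% share of $200 is $80.
Year-to-date out-of-pocket becomes $600 + $80 = $680, still under the $800 maximum, so no cap applies.
The insurer covers the remainder: $200 − $80 = $120.

$120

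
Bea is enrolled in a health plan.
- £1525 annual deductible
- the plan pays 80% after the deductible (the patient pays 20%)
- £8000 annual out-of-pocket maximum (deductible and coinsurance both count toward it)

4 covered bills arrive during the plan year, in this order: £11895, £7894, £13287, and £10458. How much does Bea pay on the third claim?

£2657.40

Bill 1, £11895: £1525 finishes the deductible; £10370 goes to coinsurance; 20% of £10370 = £2074. Cost to patient: £3599. OOP to date £3599.
Bill 2, £7894: deductible met; 20% of £7894 = £1578.80. Patient pays £1578.80; OOP now £5177.80.
Bill 3, £13287: deductible already satisfied, so patient's share is 20% × £13287 = £2657.40. Cost to patient: £2657.40. OOP to date £7835.20.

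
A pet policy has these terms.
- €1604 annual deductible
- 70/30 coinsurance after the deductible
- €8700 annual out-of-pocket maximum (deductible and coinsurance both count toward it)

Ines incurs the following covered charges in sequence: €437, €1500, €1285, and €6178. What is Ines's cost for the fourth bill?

€1853.40

Bill 1, €437: fully absorbed by the deductible. Owner pays €437; OOP now €437.
Bill 2, €1500: deductible takes €1167, €333 remains; 30% of €333 = €99.90. Owner owes €1266.90 (running OOP €1703.90).
Bill 3, €1285: deductible already satisfied, so owner's share is 30% × €1285 = €385.50. Owner pays €385.50; OOP now €2089.40.
Bill 4, €6178: 30% coinsurance on €6178 = €1853.40. Owner pays €1853.40; OOP now €3942.80.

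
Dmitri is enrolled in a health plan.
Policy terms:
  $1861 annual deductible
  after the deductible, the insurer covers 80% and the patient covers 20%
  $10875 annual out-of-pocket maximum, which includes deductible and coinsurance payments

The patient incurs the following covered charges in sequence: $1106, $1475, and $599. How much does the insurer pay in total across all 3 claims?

Claim 1 — $1106: fully absorbed by the deductible. Patient owes $1106 (running OOP $1106). Insurer: $1106 − $1106 = $0.
Claim 2 — $1475: deductible takes $755, $720 remains; patient's 20% is $144. Cost to patient: $899. OOP to date $2005. Insurer: $1475 − $899 = $576.
Claim 3 — $599: deductible already satisfied, so patient's share is 20% × $599 = $119.80. Patient owes $119.80 (running OOP $2124.80). Insurer: $599 − $119.80 = $479.20.
Insurer total = bills − patient's total = $3180 − $2124.80 = $1055.20.

$1055.20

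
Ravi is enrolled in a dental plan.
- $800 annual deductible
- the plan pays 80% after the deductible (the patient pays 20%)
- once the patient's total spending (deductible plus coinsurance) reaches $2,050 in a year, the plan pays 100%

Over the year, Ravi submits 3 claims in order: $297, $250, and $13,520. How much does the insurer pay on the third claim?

$12,017

#1 ($297): all of it applies to the deductible. Patient pays $297; OOP now $297. Plan pays $297 − $297 = $0.
#2 ($250): all of it applies to the deductible. Patient pays $250; OOP now $547. Insurer: $250 − $250 = $0.
#3 ($13,520): $253 finishes the deductible; $13,267 goes to coinsurance; 20% of $13,267 = $2,653.40. Together that's $253 + $2,653.40 = $2,906.40. Adding that to $547 gives $3,453.40, past the $2,050 cap; patient pays only $2,050 − $547 = $1,503. Plan pays $13,520 − $1,503 = $12,017.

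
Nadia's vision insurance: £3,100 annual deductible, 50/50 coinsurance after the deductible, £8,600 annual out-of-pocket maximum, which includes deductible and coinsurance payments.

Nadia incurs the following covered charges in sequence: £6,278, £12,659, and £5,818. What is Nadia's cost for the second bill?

£3,911

Claim 1 (£6,278): £3,100 finishes the deductible; £3,178 goes to coinsurance; 50% of £3,178 = £1,589. Member pays £4,689; OOP now £4,689.
Claim 2 (£12,659): deductible met; 50% of £12,659 = £6,329.50. Adding that to £4,689 gives £11,018.50, past the £8,600 cap; member pays only £8,600 − £4,689 = £3,911.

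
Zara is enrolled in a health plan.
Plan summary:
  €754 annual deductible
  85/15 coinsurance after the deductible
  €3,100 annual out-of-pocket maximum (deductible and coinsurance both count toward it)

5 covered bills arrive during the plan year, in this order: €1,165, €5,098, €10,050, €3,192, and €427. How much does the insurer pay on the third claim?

€8,542.50

Claim 1 — €1,165: €754 to deductible, leaving €411; 15% of €411 = €61.65. Patient pays €815.65; OOP now €815.65. Insurer: €1,165 − €815.65 = €349.35.
Claim 2 — €5,098: deductible met; 15% of €5,098 = €764.70. Patient owes €764.70 (running OOP €1,580.35). Insurer: €5,098 − €764.70 = €4,333.30.
Claim 3 — €10,050: 15% coinsurance on €10,050 = €1,507.50. Patient pays €1,507.50; OOP now €3,087.85. Insurer: €10,050 − €1,507.50 = €8,542.50.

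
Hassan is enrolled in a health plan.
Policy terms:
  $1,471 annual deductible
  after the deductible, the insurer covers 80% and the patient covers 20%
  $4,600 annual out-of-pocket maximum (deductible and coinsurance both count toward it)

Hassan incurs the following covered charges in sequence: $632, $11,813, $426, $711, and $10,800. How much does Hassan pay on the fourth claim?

Claim 1 — $632: entire amount goes to the deductible. Cost to patient: $632. OOP to date $632.
Claim 2 — $11,813: $839 to deductible, leaving $10,974; patient's 20% is $2,194.80. Patient owes $3,033.80 (running OOP $3,665.80).
Claim 3 — $426: deductible already satisfied, so patient's share is 20% × $426 = $85.20. Cost to patient: $85.20. OOP to date $3,751.
Claim 4 — $711: deductible already satisfied, so patient's share is 20% × $711 = $142.20. Patient owes $142.20 (running OOP $3,893.20).

$142.20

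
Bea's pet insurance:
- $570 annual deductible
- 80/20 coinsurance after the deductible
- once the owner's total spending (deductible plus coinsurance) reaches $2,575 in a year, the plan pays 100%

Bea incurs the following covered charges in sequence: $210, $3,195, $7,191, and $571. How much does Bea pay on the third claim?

$1,438

Claim 1 ($210): entire amount goes to the deductible. Owner pays $210; OOP now $210.
Claim 2 ($3,195): deductible takes $360, $2,835 remains; 20% of $2,835 = $567. Cost to owner: $927. OOP to date $1,137.
Claim 3 ($7,191): deductible already satisfied, so owner's share is 20% × $7,191 = $1,438.20. That would push OOP to $2,575.20, over the $2,575 cap, so owner pays $2,575 − $1,137 = $1,438.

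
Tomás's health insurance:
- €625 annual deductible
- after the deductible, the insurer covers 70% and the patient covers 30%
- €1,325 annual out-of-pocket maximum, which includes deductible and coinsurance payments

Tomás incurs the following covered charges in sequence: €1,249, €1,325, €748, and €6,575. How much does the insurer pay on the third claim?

€632.70

Claim 1 (€1,249): €625 to deductible, leaving €624; patient's 30% is €187.20. Patient pays €812.20; OOP now €812.20. Plan pays €1,249 − €812.20 = €436.80.
Claim 2 (€1,325): deductible already satisfied, so patient's share is 30% × €1,325 = €397.50. Patient pays €397.50; OOP now €1,209.70. Insurer: €1,325 − €397.50 = €927.50.
Claim 3 (€748): 30% coinsurance on €748 = €224.40. OOP would hit €1,434.10 > €1,325, so the cap limits the patient to €1,325 − €1,209.70 = €115.30. Plan pays €748 − €115.30 = €632.70.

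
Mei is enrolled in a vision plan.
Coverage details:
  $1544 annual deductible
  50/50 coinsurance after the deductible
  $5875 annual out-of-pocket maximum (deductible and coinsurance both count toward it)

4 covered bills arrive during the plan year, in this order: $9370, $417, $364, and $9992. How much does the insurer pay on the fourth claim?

$9964.50

#1 ($9370): deductible takes $1544, $7826 remains; coinsurance $7826 × 50% = $3913. Member pays $5457; OOP now $5457. Insurer: $9370 − $5457 = $3913.
#2 ($417): deductible met; 50% of $417 = $208.50. Cost to member: $208.50. OOP to date $5665.50. Plan pays $417 − $208.50 = $208.50.
#3 ($364): 50% coinsurance on $364 = $182. Member pays $182; OOP now $5847.50. Insurer: $364 − $182 = $182.
#4 ($9992): deductible met; 50% of $9992 = $4996. That would push OOP to $10843.50, over the $5875 cap, so member pays $5875 − $5847.50 = $27.50. Insurer: $9992 − $27.50 = $9964.50.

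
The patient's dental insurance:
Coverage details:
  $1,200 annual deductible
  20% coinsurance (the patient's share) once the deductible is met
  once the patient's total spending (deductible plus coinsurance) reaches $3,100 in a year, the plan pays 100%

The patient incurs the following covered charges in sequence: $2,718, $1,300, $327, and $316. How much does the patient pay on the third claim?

Claim 1 ($2,718): $1,200 to deductible, leaving $1,518; 20% of $1,518 = $303.60. Cost to patient: $1,503.60. OOP to date $1,503.60.
Claim 2 ($1,300): deductible met; 20% of $1,300 = $260. Cost to patient: $260. OOP to date $1,763.60.
Claim 3 ($327): deductible met; 20% of $327 = $65.40. Patient pays $65.40; OOP now $1,829.

$65.40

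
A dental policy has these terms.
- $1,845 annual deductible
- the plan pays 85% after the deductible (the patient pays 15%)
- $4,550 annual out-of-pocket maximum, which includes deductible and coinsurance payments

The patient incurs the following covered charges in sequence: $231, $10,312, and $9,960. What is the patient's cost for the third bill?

Bill 1, $231: entire amount goes to the deductible. Patient pays $231; OOP now $231.
Bill 2, $10,312: $1,614 to deductible, leaving $8,698; coinsurance $8,698 × 15% = $1,304.70. Patient pays $2,918.70; OOP now $3,149.70.
Bill 3, $9,960: deductible met; 15% of $9,960 = $1,494. Adding that to $3,149.70 gives $4,643.70, past the $4,550 cap; patient pays only $4,550 − $3,149.70 = $1,400.30.

$1,400.30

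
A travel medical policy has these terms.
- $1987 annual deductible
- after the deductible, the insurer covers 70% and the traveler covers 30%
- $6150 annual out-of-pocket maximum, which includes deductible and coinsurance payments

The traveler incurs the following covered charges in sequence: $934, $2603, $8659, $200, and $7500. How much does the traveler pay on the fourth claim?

#1 ($934): all of it applies to the deductible. Traveler owes $934 (running OOP $934).
#2 ($2603): deductible takes $1053, $1550 remains; 30% of $1550 = $465. Cost to traveler: $1518. OOP to date $2452.
#3 ($8659): deductible met; 30% of $8659 = $2597.70. Traveler owes $2597.70 (running OOP $5049.70).
#4 ($200): deductible already satisfied, so traveler's share is 30% × $200 = $60. Traveler owes $60 (running OOP $5109.70).

$60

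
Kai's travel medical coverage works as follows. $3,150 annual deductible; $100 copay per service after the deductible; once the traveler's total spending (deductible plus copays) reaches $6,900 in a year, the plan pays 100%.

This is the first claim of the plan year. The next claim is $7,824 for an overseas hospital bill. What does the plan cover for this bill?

Deductible not yet touched, so the first $3,150 of the bill goes to the deductible.
That leaves $7,824 − $3,150 = $4,674 for the copay.
Copay on this service: $100.
That puts the traveler's cost at $3,150 + $100 = $3,250 before any cap.
Total out-of-pocket so far would be $0 + $3,250 = $3,250, below the $6,900 cap — no reduction.
The insurer covers the remainder: $7,824 − $3,250 = $4,574.

$4,574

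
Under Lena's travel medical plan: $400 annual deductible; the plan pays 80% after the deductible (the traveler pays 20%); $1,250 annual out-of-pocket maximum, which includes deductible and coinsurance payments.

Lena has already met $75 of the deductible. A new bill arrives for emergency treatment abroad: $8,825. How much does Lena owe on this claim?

Deductible still to meet: $400 − $75 = $325.
That leaves $8,825 − $325 = $8,500 for coinsurance.
Coinsurance: $8,500 × 20% = $1,700.
That puts the traveler's cost at $325 + $1,700 = $2,025 before any cap.
That would bring total out-of-pocket to $2,100, past the $1,250 cap. The traveler is capped at $1,250 − $75 = $1,175 on this claim.

$1,175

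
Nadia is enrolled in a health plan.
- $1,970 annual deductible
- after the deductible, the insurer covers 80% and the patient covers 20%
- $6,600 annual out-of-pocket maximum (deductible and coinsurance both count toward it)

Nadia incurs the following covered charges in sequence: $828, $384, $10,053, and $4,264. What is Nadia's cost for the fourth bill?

$852.80

Bill 1, $828: all of it applies to the deductible. Cost to patient: $828. OOP to date $828.
Bill 2, $384: all of it applies to the deductible. Patient pays $384; OOP now $1,212.
Bill 3, $10,053: deductible takes $758, $9,295 remains; 20% of $9,295 = $1,859. Patient owes $2,617 (running OOP $3,829).
Bill 4, $4,264: deductible already satisfied, so patient's share is 20% × $4,264 = $852.80. Patient owes $852.80 (running OOP $4,681.80).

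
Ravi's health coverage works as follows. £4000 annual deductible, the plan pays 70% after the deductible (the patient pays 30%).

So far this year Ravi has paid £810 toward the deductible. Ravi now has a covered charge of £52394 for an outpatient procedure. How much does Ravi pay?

Remaining deductible: £4000 − £810 = £3190.
That leaves £52394 − £3190 = £49204 for coinsurance.
Coinsurance: £49204 × 30% = £14761.20.
So the patient owes £3190 + £14761.20 = £17951.20.

£17951.20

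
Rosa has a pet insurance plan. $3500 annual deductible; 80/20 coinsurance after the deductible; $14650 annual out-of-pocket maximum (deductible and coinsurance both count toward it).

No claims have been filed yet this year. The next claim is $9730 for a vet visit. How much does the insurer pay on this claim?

$4984

Deductible not yet touched, so the first $3500 of the bill goes to the deductible.
That leaves $9730 − $3500 = $6230 for coinsurance.
Owner's 20% share of $6230 is $1246.
That puts the owner's cost at $3500 + $1246 = $4746 before any cap.
Year-to-date out-of-pocket becomes $0 + $4746 = $4746, still under the $14650 maximum, so no cap applies.
The insurer covers the remainder: $9730 − $4746 = $4984.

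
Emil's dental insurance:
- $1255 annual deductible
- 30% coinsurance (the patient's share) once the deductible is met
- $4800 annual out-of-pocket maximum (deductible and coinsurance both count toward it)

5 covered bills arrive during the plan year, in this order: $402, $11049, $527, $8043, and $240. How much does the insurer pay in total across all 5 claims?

#1 ($402): all of it applies to the deductible. Cost to patient: $402. OOP to date $402. Insurer: $402 − $402 = $0.
#2 ($11049): $853 finishes the deductible; $10196 goes to coinsurance; patient's 30% is $3058.80. Patient owes $3911.80 (running OOP $4313.80). Insurer: $11049 − $3911.80 = $7137.20.
#3 ($527): deductible already satisfied, so patient's share is 30% × $527 = $158.10. Patient owes $158.10 (running OOP $4471.90). Plan pays $527 − $158.10 = $368.90.
#4 ($8043): deductible already satisfied, so patient's share is 30% × $8043 = $2412.90. That would push OOP to $6884.80, over the $4800 cap, so patient pays $4800 − $4471.90 = $328.10. Plan pays $8043 − $328.10 = $7714.90.
#5 ($240): deductible already satisfied, so patient's share is 30% × $240 = $72. OOP would hit $4872 > $4800, so the cap limits the patient to $4800 − $4800 = $0. Insurer: $240 − $0 = $240.
Insurer total = bills − patient's total = $20261 − $4800 = $15461.

$15461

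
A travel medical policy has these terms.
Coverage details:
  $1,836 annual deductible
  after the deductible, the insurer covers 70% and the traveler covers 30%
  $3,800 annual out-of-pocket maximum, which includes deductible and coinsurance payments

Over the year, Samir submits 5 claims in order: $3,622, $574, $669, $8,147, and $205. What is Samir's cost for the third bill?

$200.70

#1 ($3,622): $1,836 to deductible, leaving $1,786; 30% of $1,786 = $535.80. Traveler pays $2,371.80; OOP now $2,371.80.
#2 ($574): deductible met; 30% of $574 = $172.20. Traveler owes $172.20 (running OOP $2,544).
#3 ($669): 30% coinsurance on $669 = $200.70. Traveler owes $200.70 (running OOP $2,744.70).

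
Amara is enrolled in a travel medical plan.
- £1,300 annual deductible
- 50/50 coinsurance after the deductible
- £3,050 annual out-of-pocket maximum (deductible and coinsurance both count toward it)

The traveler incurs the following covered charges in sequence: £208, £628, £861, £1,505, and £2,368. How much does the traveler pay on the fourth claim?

£752.50

#1 (£208): entire amount goes to the deductible. Traveler owes £208 (running OOP £208).
#2 (£628): all of it applies to the deductible. Cost to traveler: £628. OOP to date £836.
#3 (£861): £464 to deductible, leaving £397; traveler's 50% is £198.50. Traveler pays £662.50; OOP now £1,498.50.
#4 (£1,505): deductible already satisfied, so traveler's share is 50% × £1,505 = £752.50. Traveler pays £752.50; OOP now £2,251.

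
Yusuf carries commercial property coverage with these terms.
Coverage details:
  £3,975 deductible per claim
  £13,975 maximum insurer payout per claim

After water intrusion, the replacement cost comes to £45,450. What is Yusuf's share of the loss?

Less the £3,975 deductible: £45,450 − £3,975 = £41,475.
£41,475 exceeds the £13,975 limit, so the insurer pays the limit: £13,975.
The business bears the rest of the original loss: £45,450 − £13,975 = £31,475.

£31,475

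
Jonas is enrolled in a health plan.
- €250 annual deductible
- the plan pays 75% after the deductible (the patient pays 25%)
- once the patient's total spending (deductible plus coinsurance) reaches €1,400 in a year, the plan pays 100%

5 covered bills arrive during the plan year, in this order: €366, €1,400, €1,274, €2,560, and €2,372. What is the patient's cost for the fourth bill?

Claim 1 (€366): deductible takes €250, €116 remains; 25% of €116 = €29. Patient pays €279; OOP now €279.
Claim 2 (€1,400): deductible met; 25% of €1,400 = €350. Cost to patient: €350. OOP to date €629.
Claim 3 (€1,274): deductible already satisfied, so patient's share is 25% × €1,274 = €318.50. Patient pays €318.50; OOP now €947.50.
Claim 4 (€2,560): deductible met; 25% of €2,560 = €640. That would push OOP to €1,587.50, over the €1,400 cap, so patient pays €1,400 − €947.50 = €452.50.

€452.50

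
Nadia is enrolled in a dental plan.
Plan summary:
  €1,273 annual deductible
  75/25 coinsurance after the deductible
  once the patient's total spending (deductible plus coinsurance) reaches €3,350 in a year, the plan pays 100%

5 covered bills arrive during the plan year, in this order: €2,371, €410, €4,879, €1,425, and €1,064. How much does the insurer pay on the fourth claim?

#1 (€2,371): deductible takes €1,273, €1,098 remains; patient's 25% is €274.50. Patient pays €1,547.50; OOP now €1,547.50. Insurer: €2,371 − €1,547.50 = €823.50.
#2 (€410): deductible met; 25% of €410 = €102.50. Patient pays €102.50; OOP now €1,650. Insurer: €410 − €102.50 = €307.50.
#3 (€4,879): 25% coinsurance on €4,879 = €1,219.75. Patient pays €1,219.75; OOP now €2,869.75. Plan pays €4,879 − €1,219.75 = €3,659.25.
#4 (€1,425): deductible already satisfied, so patient's share is 25% × €1,425 = €356.25. Patient pays €356.25; OOP now €3,226. Insurer: €1,425 − €356.25 = €1,068.75.

€1,068.75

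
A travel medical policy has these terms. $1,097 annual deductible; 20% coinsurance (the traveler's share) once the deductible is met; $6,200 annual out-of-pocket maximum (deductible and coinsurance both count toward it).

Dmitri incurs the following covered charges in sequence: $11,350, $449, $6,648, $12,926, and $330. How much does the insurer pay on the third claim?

$5,318.40

Claim 1 — $11,350: $1,097 to deductible, leaving $10,253; 20% of $10,253 = $2,050.60. Traveler owes $3,147.60 (running OOP $3,147.60). Insurer: $11,350 − $3,147.60 = $8,202.40.
Claim 2 — $449: deductible met; 20% of $449 = $89.80. Cost to traveler: $89.80. OOP to date $3,237.40. Insurer: $449 − $89.80 = $359.20.
Claim 3 — $6,648: deductible met; 20% of $6,648 = $1,329.60. Cost to traveler: $1,329.60. OOP to date $4,567. Plan pays $6,648 − $1,329.60 = $5,318.40.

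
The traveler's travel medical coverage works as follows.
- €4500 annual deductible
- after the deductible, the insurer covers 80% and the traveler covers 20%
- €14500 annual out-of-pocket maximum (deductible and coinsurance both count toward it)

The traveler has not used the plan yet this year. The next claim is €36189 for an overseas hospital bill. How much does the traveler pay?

€10837.80

The full €4500 deductible is still open; €4500 of this bill applies to it.
That leaves €36189 − €4500 = €31689 for coinsurance.
20% of €31689 = €6337.80 falls to the traveler.
Traveler responsibility before any cap: €4500 + €6337.80 = €10837.80.
Year-to-date out-of-pocket becomes €0 + €10837.80 = €10837.80, still under the €14500 maximum, so no cap applies.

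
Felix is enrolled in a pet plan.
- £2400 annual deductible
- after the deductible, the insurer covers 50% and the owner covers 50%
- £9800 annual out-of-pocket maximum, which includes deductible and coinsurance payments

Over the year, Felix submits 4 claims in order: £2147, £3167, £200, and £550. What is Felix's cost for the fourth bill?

Claim 1 — £2147: fully absorbed by the deductible. Cost to owner: £2147. OOP to date £2147.
Claim 2 — £3167: £253 finishes the deductible; £2914 goes to coinsurance; owner's 50% is £1457. Cost to owner: £1710. OOP to date £3857.
Claim 3 — £200: 50% coinsurance on £200 = £100. Cost to owner: £100. OOP to date £3957.
Claim 4 — £550: deductible met; 50% of £550 = £275. Owner pays £275; OOP now £4232.

£275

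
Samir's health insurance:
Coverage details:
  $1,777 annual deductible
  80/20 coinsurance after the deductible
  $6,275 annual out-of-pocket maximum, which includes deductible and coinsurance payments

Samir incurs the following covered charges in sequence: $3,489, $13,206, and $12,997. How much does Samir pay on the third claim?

Claim 1 ($3,489): deductible takes $1,777, $1,712 remains; 20% of $1,712 = $342.40. Cost to patient: $2,119.40. OOP to date $2,119.40.
Claim 2 ($13,206): deductible already satisfied, so patient's share is 20% × $13,206 = $2,641.20. Patient owes $2,641.20 (running OOP $4,760.60).
Claim 3 ($12,997): deductible already satisfied, so patient's share is 20% × $12,997 = $2,599.40. OOP would hit $7,360 > $6,275, so the cap limits the patient to $6,275 − $4,760.60 = $1,514.40.

$1,514.40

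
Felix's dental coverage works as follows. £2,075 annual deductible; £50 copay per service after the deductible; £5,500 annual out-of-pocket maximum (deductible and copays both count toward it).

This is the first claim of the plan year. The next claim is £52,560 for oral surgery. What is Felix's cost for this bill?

£2,125

Deductible not yet touched, so the first £2,075 of the bill goes to the deductible.
The remaining £50,485 (= £52,560 − £2,075) moves to the copay.
Copay on this service: £50.
So the patient owes £2,075 + £50 = £2,125 before any cap.
Total out-of-pocket so far would be £0 + £2,125 = £2,125, below the £5,500 cap — no reduction.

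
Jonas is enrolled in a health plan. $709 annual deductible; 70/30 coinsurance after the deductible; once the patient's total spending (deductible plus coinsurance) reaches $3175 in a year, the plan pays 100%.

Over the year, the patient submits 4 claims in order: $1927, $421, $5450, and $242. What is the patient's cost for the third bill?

$1635

Claim 1 ($1927): deductible takes $709, $1218 remains; coinsurance $1218 × 30% = $365.40. Cost to patient: $1074.40. OOP to date $1074.40.
Claim 2 ($421): deductible already satisfied, so patient's share is 30% × $421 = $126.30. Patient pays $126.30; OOP now $1200.70.
Claim 3 ($5450): 30% coinsurance on $5450 = $1635. Patient pays $1635; OOP now $2835.70.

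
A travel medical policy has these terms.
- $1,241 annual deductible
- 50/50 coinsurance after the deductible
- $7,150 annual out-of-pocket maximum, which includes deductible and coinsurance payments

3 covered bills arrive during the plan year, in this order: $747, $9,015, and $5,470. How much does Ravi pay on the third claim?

Claim 1 ($747): entire amount goes to the deductible. Cost to traveler: $747. OOP to date $747.
Claim 2 ($9,015): $494 to deductible, leaving $8,521; traveler's 50% is $4,260.50. Traveler owes $4,754.50 (running OOP $5,501.50).
Claim 3 ($5,470): deductible met; 50% of $5,470 = $2,735. OOP would hit $8,236.50 > $7,150, so the cap limits the traveler to $7,150 − $5,501.50 = $1,648.50.

$1,648.50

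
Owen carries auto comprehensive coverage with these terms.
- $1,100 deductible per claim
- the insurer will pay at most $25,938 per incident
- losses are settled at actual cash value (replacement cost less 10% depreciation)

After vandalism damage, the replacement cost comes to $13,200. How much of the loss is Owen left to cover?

$2,420

Actual cash value after 10% depreciation: $13,200 × 90% = $11,880.
Less the $1,100 deductible: $11,880 − $1,100 = $10,780.
That's under the $25,938 cap, so the insurer reimburses the full $10,780.
Policyholder's share is the uncovered remainder: $13,200 − $10,780 = $2,420.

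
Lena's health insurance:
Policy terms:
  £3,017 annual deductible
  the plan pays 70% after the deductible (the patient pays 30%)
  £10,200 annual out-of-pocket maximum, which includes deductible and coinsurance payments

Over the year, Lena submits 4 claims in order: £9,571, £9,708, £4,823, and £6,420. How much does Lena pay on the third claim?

£1,446.90

Bill 1, £9,571: £3,017 to deductible, leaving £6,554; coinsurance £6,554 × 30% = £1,966.20. Patient owes £4,983.20 (running OOP £4,983.20).
Bill 2, £9,708: 30% coinsurance on £9,708 = £2,912.40. Cost to patient: £2,912.40. OOP to date £7,895.60.
Bill 3, £4,823: deductible met; 30% of £4,823 = £1,446.90. Patient pays £1,446.90; OOP now £9,342.50.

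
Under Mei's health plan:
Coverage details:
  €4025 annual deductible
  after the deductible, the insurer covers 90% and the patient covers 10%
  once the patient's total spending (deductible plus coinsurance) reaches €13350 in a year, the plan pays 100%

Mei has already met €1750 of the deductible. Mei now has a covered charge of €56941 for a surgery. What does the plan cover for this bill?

Remaining deductible: €4025 − €1750 = €2275.
The remaining €54666 (= €56941 − €2275) moves to coinsurance.
Coinsurance: €54666 × 10% = €5466.60.
That puts the patient's cost at €2275 + €5466.60 = €7741.60 before any cap.
Year-to-date out-of-pocket becomes €1750 + €7741.60 = €9491.60, still under the €13350 maximum, so no cap applies.
The plan picks up €56941 − €7741.60 = €49199.40.

€49199.40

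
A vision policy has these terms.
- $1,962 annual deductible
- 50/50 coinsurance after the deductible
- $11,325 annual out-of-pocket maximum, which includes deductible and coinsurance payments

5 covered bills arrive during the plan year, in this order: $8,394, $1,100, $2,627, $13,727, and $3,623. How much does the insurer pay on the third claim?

$1,313.50

Claim 1 ($8,394): deductible takes $1,962, $6,432 remains; member's 50% is $3,216. Member pays $5,178; OOP now $5,178. Insurer: $8,394 − $5,178 = $3,216.
Claim 2 ($1,100): deductible already satisfied, so member's share is 50% × $1,100 = $550. Member owes $550 (running OOP $5,728). Plan pays $1,100 − $550 = $550.
Claim 3 ($2,627): deductible already satisfied, so member's share is 50% × $2,627 = $1,313.50. Cost to member: $1,313.50. OOP to date $7,041.50. Insurer: $2,627 − $1,313.50 = $1,313.50.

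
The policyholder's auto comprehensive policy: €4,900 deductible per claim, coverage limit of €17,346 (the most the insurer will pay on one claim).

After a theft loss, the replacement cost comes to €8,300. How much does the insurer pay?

After the deductible, €8,300 − €4,900 = €3,400 remains.
That's under the €17,346 cap, so the insurer reimburses the full €3,400.

€3,400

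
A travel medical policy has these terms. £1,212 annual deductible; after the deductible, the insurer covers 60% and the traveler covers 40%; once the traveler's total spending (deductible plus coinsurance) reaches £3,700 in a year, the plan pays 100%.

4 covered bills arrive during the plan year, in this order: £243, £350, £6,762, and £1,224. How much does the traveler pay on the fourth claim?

£30.80

Claim 1 — £243: entire amount goes to the deductible. Cost to traveler: £243. OOP to date £243.
Claim 2 — £350: fully absorbed by the deductible. Traveler pays £350; OOP now £593.
Claim 3 — £6,762: £619 finishes the deductible; £6,143 goes to coinsurance; traveler's 40% is £2,457.20. Traveler owes £3,076.20 (running OOP £3,669.20).
Claim 4 — £1,224: 40% coinsurance on £1,224 = £489.60. Adding that to £3,669.20 gives £4,158.80, past the £3,700 cap; traveler pays only £3,700 − £3,669.20 = £30.80.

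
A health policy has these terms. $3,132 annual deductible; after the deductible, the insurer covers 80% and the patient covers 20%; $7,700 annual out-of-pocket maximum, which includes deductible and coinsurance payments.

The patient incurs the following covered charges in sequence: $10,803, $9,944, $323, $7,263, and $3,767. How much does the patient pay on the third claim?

$64.60

#1 ($10,803): $3,132 to deductible, leaving $7,671; 20% of $7,671 = $1,534.20. Patient owes $4,666.20 (running OOP $4,666.20).
#2 ($9,944): deductible met; 20% of $9,944 = $1,988.80. Cost to patient: $1,988.80. OOP to date $6,655.
#3 ($323): 20% coinsurance on $323 = $64.60. Patient pays $64.60; OOP now $6,719.60.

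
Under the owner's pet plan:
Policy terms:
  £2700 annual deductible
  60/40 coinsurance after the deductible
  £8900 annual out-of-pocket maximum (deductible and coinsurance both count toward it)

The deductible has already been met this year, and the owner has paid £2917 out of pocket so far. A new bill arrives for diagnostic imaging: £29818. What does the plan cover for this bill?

£23835

With the deductible met, the entire £29818 is subject to coinsurance.
Coinsurance: £29818 × 40% = £11927.20.
Year-to-date out-of-pocket would reach £2917 + £11927.20 = £14844.20, above the £8900 maximum, so the owner pays only £8900 − £2917 = £5983.
The insurer covers the remainder: £29818 − £5983 = £23835.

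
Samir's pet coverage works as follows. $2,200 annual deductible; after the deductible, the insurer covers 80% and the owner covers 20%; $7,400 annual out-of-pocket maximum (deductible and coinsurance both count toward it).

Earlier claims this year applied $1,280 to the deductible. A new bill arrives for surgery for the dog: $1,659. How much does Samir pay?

Remaining deductible: $2,200 − $1,280 = $920.
The remaining $739 (= $1,659 − $920) moves to coinsurance.
Coinsurance: $739 × 20% = $147.80.
That puts the owner's cost at $920 + $147.80 = $1,067.80 before any cap.
Cumulative spending $1,280 + $1,067.80 = $2,347.80 stays under the $7,400 maximum.

$1,067.80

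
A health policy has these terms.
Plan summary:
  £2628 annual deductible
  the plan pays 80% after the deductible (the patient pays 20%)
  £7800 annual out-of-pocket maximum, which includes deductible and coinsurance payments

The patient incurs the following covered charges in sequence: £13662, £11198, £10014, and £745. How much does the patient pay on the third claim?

£725.60

#1 (£13662): £2628 to deductible, leaving £11034; patient's 20% is £2206.80. Patient owes £4834.80 (running OOP £4834.80).
#2 (£11198): 20% coinsurance on £11198 = £2239.60. Patient pays £2239.60; OOP now £7074.40.
#3 (£10014): deductible met; 20% of £10014 = £2002.80. Adding that to £7074.40 gives £9077.20, past the £7800 cap; patient pays only £7800 − £7074.40 = £725.60.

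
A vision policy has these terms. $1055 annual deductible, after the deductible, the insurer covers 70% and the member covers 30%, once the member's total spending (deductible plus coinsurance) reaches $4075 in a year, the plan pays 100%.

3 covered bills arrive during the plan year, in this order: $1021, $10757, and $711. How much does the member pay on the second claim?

$3054

#1 ($1021): entire amount goes to the deductible. Member owes $1021 (running OOP $1021).
#2 ($10757): $34 finishes the deductible; $10723 goes to coinsurance; member's 30% is $3216.90. Claim cost before the cap: $34 + $3216.90 = $3250.90. Adding that to $1021 gives $4271.90, past the $4075 cap; member pays only $4075 − $1021 = $3054.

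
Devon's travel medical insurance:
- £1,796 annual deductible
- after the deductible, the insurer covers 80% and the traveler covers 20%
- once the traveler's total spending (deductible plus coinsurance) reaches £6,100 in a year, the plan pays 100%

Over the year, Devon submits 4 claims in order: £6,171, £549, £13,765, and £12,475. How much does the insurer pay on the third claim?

Bill 1, £6,171: £1,796 finishes the deductible; £4,375 goes to coinsurance; coinsurance £4,375 × 20% = £875. Cost to traveler: £2,671. OOP to date £2,671. Insurer: £6,171 − £2,671 = £3,500.
Bill 2, £549: 20% coinsurance on £549 = £109.80. Traveler pays £109.80; OOP now £2,780.80. Plan pays £549 − £109.80 = £439.20.
Bill 3, £13,765: deductible already satisfied, so traveler's share is 20% × £13,765 = £2,753. Traveler owes £2,753 (running OOP £5,533.80). Plan pays £13,765 − £2,753 = £11,012.

£11,012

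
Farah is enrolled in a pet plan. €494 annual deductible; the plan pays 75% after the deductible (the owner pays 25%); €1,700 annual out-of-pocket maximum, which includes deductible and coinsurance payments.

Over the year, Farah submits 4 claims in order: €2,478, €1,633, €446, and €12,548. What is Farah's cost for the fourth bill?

€190.25

Claim 1 (€2,478): €494 finishes the deductible; €1,984 goes to coinsurance; coinsurance €1,984 × 25% = €496. Owner pays €990; OOP now €990.
Claim 2 (€1,633): deductible already satisfied, so owner's share is 25% × €1,633 = €408.25. Cost to owner: €408.25. OOP to date €1,398.25.
Claim 3 (€446): deductible already satisfied, so owner's share is 25% × €446 = €111.50. Cost to owner: €111.50. OOP to date €1,509.75.
Claim 4 (€12,548): 25% coinsurance on €12,548 = €3,137. That would push OOP to €4,646.75, over the €1,700 cap, so owner pays €1,700 − €1,509.75 = €190.25.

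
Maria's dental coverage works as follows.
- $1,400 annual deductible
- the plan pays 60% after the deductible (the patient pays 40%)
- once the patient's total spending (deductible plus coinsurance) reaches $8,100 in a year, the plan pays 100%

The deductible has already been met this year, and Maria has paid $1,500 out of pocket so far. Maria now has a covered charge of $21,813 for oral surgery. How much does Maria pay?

$6,600

With the deductible met, the entire $21,813 is subject to coinsurance.
Patient's 40% share of $21,813 is $8,725.20.
Year-to-date out-of-pocket would reach $1,500 + $8,725.20 = $10,225.20, above the $8,100 maximum, so the patient pays only $8,100 − $1,500 = $6,600.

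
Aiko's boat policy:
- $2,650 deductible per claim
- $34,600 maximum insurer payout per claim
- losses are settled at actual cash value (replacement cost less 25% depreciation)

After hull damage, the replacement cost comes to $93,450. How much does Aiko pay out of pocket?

At 25% depreciation, ACV = $93,450 − $23,362.50 = $70,087.50.
Less the $2,650 deductible: $70,087.50 − $2,650 = $67,437.50.
The $34,600 per-incident cap binds; insurer pays $34,600.
The owner bears the rest of the original loss: $93,450 − $34,600 = $58,850.

$58,850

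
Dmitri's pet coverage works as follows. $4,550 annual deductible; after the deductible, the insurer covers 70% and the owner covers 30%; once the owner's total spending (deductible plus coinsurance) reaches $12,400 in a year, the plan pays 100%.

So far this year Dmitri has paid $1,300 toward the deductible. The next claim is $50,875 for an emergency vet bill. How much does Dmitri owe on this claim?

$1,300 of the $4,550 deductible is already met, leaving $3,250.
The remaining $47,625 (= $50,875 − $3,250) moves to coinsurance.
Coinsurance: $47,625 × 30% = $14,287.50.
That puts the owner's cost at $3,250 + $14,287.50 = $17,537.50 before any cap.
Adding $17,537.50 to the $1,300 already spent would give $18,837.50, which exceeds the $12,400 cap; the owner pays just $12,400 − $1,300 = $11,100.

$11,100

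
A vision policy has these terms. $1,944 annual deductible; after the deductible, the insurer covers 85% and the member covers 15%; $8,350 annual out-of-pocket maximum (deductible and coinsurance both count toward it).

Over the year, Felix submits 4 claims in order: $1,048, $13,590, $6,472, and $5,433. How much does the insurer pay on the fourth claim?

Bill 1, $1,048: entire amount goes to the deductible. Member pays $1,048; OOP now $1,048. Insurer: $1,048 − $1,048 = $0.
Bill 2, $13,590: $896 finishes the deductible; $12,694 goes to coinsurance; 15% of $12,694 = $1,904.10. Member owes $2,800.10 (running OOP $3,848.10). Plan pays $13,590 − $2,800.10 = $10,789.90.
Bill 3, $6,472: 15% coinsurance on $6,472 = $970.80. Cost to member: $970.80. OOP to date $4,818.90. Insurer: $6,472 − $970.80 = $5,501.20.
Bill 4, $5,433: deductible met; 15% of $5,433 = $814.95. Member owes $814.95 (running OOP $5,633.85). Plan pays $5,433 − $814.95 = $4,618.05.

$4,618.05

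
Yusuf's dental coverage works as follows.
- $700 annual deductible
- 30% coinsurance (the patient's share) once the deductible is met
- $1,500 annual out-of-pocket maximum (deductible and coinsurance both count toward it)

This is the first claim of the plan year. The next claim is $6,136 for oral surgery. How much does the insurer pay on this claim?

$4,636

Deductible not yet touched, so the first $700 of the bill goes to the deductible.
The remaining $5,436 (= $6,136 − $700) moves to coinsurance.
Patient's 30% share of $5,436 is $1,630.80.
That puts the patient's cost at $700 + $1,630.80 = $2,330.80 before any cap.
Adding $2,330.80 to the $0 already spent would give $2,330.80, which exceeds the $1,500 cap; the patient pays just $1,500 − $0 = $1,500.
The plan picks up $6,136 − $1,500 = $4,636.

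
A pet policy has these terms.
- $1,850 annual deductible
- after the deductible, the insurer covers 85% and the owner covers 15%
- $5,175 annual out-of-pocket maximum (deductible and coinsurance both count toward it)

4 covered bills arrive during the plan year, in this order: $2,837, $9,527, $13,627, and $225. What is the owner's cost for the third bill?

$1,747.90

Claim 1 ($2,837): $1,850 to deductible, leaving $987; owner's 15% is $148.05. Cost to owner: $1,998.05. OOP to date $1,998.05.
Claim 2 ($9,527): 15% coinsurance on $9,527 = $1,429.05. Owner pays $1,429.05; OOP now $3,427.10.
Claim 3 ($13,627): deductible already satisfied, so owner's share is 15% × $13,627 = $2,044.05. That would push OOP to $5,471.15, over the $5,175 cap, so owner pays $5,175 − $3,427.10 = $1,747.90.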